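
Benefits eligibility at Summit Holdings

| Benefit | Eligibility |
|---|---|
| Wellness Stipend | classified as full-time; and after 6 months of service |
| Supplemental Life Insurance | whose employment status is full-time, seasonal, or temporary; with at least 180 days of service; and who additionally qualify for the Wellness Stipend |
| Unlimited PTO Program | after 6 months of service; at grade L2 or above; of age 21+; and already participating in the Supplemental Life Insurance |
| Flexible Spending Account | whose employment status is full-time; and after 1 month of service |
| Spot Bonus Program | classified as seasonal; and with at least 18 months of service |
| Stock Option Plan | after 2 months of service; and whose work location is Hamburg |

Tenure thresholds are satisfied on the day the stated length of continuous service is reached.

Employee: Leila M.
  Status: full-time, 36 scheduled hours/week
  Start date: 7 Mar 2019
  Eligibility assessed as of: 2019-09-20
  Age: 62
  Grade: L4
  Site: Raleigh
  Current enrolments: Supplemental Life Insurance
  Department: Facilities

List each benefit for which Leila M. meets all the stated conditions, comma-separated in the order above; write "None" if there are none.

Service from 7 Mar 2019 to 2019-09-20: 197 days.
Wellness Stipend — status full-time ✓; service 197 days ≥ 6 months (≈180 days) ✓ → eligible.
Supplemental Life Insurance — status full-time ✓; service 197 days ≥ 180 days ✓; eligible for Wellness Stipend ✓ → eligible.
Unlimited PTO Program — service 197 days ≥ 6 months (≈180 days) ✓; grade L4 ≥ L2 ✓; age 62 ≥ 21 ✓; enrolled in Supplemental Life Insurance ✓ → eligible.
Flexible Spending Account — status full-time ✓; service 197 days ≥ 1 month (≈30 days) ✓ → eligible.
Spot Bonus Program — status full-time ✗ (requires seasonal) → not eligible.
Stock Option Plan — service 197 days ≥ 2 months (≈60 days) ✓; site Raleigh ✗ (not Hamburg) → not eligible.

Wellness Stipend, Supplemental Life Insurance, Unlimited PTO Program, Flexible Spending Account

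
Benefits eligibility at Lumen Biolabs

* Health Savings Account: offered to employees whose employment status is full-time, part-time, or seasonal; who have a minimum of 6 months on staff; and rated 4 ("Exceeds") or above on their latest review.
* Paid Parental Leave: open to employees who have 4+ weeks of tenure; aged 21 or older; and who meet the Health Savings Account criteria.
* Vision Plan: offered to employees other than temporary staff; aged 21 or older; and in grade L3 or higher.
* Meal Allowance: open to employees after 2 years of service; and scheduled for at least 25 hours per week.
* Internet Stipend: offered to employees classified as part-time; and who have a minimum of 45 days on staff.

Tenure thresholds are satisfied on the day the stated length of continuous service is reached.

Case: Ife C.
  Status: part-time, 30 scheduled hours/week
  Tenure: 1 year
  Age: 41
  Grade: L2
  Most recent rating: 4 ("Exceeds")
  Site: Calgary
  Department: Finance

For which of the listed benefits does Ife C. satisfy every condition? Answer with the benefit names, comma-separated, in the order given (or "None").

Health Savings Account — status part-time ✓; service 1 year ≥ 6 months (≈180 days) ✓; rating 4 ≥ 4 ✓ → eligible.
Paid Parental Leave — service 1 year ≥ 4 weeks (≈28 days) ✓; age 41 ≥ 21 ✓; eligible for Health Savings Account ✓ → eligible.
Vision Plan — status part-time ✓ (not excluded); age 41 ≥ 21 ✓; grade L2 < L3 ✗ → not eligible.
Meal Allowance — service 1 year < 2 years ✗ → not eligible.
Internet Stipend — status part-time ✓; service 1 year ≥ 45 days ✓ → eligible.

Health Savings Account, Paid Parental Leave, Internet Stipend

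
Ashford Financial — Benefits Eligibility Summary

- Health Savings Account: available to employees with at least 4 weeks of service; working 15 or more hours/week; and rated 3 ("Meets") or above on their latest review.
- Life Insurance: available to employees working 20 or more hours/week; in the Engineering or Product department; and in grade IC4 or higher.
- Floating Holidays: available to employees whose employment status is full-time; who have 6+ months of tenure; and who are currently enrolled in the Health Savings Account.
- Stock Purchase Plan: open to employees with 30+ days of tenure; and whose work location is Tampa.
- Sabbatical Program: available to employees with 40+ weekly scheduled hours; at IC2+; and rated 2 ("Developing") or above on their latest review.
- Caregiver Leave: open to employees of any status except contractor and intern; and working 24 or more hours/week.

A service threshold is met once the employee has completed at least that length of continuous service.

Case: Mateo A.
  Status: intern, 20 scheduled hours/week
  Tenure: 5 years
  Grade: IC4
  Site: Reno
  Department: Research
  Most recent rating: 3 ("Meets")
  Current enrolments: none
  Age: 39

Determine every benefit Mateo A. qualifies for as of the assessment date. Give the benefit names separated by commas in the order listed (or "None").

Health Savings Account

Health Savings Account — service 5 years ≥ 4 weeks (≈28 days) ✓; 20 hrs/wk ≥ 15 ✓; rating 3 ≥ 3 ✓ → eligible.
Life Insurance — 20 hrs/wk ≥ 20 ✓; dept Research ✗ → not eligible.
Floating Holidays — status intern ✗ (requires full-time) → not eligible.
Stock Purchase Plan — service 5 years ≥ 30 days ✓; site Reno ✗ (not Tampa) → not eligible.
Sabbatical Program — 20 hrs/wk < 40 ✗ → not eligible.
Caregiver Leave — status intern ✗ (excluded) → not eligible.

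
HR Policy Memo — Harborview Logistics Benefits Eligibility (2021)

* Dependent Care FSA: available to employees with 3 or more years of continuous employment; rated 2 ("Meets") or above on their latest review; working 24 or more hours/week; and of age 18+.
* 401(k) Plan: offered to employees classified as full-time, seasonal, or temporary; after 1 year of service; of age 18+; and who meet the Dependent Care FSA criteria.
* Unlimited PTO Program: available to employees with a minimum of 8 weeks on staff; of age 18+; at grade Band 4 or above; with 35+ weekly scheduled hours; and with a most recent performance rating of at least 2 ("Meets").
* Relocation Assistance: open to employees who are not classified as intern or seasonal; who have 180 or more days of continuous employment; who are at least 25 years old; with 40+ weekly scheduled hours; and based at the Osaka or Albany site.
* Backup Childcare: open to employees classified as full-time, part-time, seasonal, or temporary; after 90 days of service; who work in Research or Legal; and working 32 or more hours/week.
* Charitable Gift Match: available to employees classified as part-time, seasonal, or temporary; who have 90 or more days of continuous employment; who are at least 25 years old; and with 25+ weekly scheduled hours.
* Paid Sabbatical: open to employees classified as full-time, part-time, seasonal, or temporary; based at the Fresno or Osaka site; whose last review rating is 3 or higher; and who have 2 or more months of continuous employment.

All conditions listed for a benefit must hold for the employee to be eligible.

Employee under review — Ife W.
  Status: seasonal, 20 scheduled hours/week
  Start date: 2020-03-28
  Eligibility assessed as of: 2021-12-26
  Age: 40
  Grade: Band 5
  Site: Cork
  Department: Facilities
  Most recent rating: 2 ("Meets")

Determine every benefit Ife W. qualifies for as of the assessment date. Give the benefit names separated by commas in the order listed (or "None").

Service from 2020-03-28 to 2021-12-26: 638 days.
Dependent Care FSA — service 638 days < 3 years (≈1095 days) ✗ → not eligible.
401(k) Plan — status seasonal ✓; service 638 days ≥ 1 year (≈365 days) ✓; age 40 ≥ 18 ✓; not eligible for Dependent Care FSA ✗ → not eligible.
Unlimited PTO Program — service 638 days ≥ 8 weeks (≈56 days) ✓; age 40 ≥ 18 ✓; grade Band 5 ≥ Band 4 ✓; 20 hrs/wk < 35 ✗ → not eligible.
Relocation Assistance — status seasonal ✗ (excluded) → not eligible.
Backup Childcare — status seasonal ✓; service 638 days ≥ 90 days ✓; dept Facilities ✗ → not eligible.
Charitable Gift Match — status seasonal ✓; service 638 days ≥ 90 days ✓; age 40 ≥ 25 ✓; 20 hrs/wk < 25 ✗ → not eligible.
Paid Sabbatical — status seasonal ✓; site Cork ✗ (not Fresno or Osaka) → not eligible.

None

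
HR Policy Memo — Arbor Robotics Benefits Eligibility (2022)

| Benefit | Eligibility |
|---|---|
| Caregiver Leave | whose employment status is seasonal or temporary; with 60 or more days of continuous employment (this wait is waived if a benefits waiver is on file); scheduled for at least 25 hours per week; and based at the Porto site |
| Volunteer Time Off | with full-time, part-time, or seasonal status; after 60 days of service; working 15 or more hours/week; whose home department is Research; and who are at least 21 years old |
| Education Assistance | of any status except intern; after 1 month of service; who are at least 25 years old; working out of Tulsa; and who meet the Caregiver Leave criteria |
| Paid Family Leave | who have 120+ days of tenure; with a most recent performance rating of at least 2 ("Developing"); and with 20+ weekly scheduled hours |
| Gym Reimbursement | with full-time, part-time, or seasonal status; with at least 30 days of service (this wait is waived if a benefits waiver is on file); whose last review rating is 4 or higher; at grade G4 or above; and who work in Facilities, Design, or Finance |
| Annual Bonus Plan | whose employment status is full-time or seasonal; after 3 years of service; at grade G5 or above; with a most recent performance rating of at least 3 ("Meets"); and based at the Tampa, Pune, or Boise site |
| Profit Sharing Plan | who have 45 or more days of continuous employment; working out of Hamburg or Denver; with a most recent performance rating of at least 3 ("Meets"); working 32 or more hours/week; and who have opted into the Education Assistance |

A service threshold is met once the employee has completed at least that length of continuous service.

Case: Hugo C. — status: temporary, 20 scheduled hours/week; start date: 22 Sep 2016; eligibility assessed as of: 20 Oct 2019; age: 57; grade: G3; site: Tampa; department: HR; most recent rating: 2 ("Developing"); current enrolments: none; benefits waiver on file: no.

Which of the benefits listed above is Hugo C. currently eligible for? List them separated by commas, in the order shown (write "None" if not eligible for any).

Service from 22 Sep 2016 to 20 Oct 2019: 1123 days.
Caregiver Leave — status temporary ✓; no waiver, service 1123 days ≥ 60 days ✓; 20 hrs/wk < 25 ✗ → not eligible.
Volunteer Time Off — status temporary ✗ (requires full-time, part-time, or seasonal) → not eligible.
Education Assistance — status temporary ✓ (not excluded); service 1123 days ≥ 1 month (≈30 days) ✓; age 57 ≥ 25 ✓; site Tampa ✗ (not Tulsa) → not eligible.
Paid Family Leave — service 1123 days ≥ 120 days ✓; rating 2 ≥ 2 ✓; 20 hrs/wk ≥ 20 ✓ → eligible.
Gym Reimbursement — status temporary ✗ (requires full-time, part-time, or seasonal) → not eligible.
Annual Bonus Plan — status temporary ✗ (requires full-time or seasonal) → not eligible.
Profit Sharing Plan — service 1123 days ≥ 45 days ✓; site Tampa ✗ (not Hamburg or Denver) → not eligible.

Paid Family Leave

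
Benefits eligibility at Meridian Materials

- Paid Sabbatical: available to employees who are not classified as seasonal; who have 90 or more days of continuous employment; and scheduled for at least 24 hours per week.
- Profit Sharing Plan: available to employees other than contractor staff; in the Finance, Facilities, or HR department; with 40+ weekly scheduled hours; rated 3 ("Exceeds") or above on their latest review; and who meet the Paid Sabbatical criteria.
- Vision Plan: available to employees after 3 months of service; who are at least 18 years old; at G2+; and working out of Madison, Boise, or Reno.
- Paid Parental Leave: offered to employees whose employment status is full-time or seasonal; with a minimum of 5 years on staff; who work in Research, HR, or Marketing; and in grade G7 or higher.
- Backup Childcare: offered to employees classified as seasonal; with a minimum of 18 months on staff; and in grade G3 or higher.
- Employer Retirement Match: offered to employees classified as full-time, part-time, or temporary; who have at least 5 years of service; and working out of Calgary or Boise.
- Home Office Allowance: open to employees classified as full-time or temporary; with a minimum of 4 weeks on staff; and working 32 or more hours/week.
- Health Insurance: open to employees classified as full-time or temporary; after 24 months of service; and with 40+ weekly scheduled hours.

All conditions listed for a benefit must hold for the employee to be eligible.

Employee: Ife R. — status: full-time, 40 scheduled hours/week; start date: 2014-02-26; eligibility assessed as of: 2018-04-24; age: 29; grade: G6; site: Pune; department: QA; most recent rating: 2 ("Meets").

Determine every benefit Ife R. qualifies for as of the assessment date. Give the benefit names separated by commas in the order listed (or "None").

Service from 2014-02-26 to 2018-04-24: 1518 days.
Paid Sabbatical — status full-time ✓ (not excluded); service 1518 days ≥ 90 days ✓; 40 hrs/wk ≥ 24 ✓ → eligible.
Profit Sharing Plan — status full-time ✓ (not excluded); dept QA ✗ → not eligible.
Vision Plan — service 1518 days ≥ 3 months (≈90 days) ✓; age 29 ≥ 18 ✓; grade G6 ≥ G2 ✓; site Pune ✗ (not Madison, Boise, or Reno) → not eligible.
Paid Parental Leave — status full-time ✓; service 1518 days < 5 years (≈1825 days) ✗ → not eligible.
Backup Childcare — status full-time ✗ (requires seasonal) → not eligible.
Employer Retirement Match — status full-time ✓; service 1518 days < 5 years (≈1825 days) ✗ → not eligible.
Home Office Allowance — status full-time ✓; service 1518 days ≥ 4 weeks (≈28 days) ✓; 40 hrs/wk ≥ 32 ✓ → eligible.
Health Insurance — status full-time ✓; service 1518 days ≥ 24 months (≈720 days) ✓; 40 hrs/wk ≥ 40 ✓ → eligible.

Paid Sabbatical, Home Office Allowance, Health Insurance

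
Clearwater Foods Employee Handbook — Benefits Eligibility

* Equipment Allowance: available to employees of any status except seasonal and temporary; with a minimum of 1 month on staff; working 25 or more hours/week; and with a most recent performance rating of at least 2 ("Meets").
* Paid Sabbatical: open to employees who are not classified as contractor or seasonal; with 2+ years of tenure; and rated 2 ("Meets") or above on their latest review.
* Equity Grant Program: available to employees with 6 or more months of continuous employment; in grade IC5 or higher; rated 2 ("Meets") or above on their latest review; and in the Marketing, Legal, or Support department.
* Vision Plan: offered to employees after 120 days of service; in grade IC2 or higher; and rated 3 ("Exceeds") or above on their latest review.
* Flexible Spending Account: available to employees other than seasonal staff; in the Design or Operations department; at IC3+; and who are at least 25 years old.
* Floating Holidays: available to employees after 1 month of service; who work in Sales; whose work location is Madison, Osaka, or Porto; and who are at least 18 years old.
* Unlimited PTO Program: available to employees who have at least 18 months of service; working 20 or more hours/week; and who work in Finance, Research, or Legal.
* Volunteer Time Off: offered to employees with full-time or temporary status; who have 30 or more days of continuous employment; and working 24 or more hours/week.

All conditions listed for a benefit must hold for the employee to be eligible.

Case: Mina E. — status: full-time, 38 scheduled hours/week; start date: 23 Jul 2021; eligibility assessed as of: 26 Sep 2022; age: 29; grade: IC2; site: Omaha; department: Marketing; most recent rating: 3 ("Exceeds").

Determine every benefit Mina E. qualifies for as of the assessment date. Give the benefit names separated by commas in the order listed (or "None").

Equipment Allowance, Vision Plan, Volunteer Time Off

Service from 23 Jul 2021 to 26 Sep 2022: 430 days.
Equipment Allowance — status full-time ✓ (not excluded); service 430 days ≥ 1 month (≈30 days) ✓; 38 hrs/wk ≥ 25 ✓; rating 3 ≥ 2 ✓ → eligible.
Paid Sabbatical — status full-time ✓ (not excluded); service 430 days < 2 years (≈730 days) ✗ → not eligible.
Equity Grant Program — service 430 days ≥ 6 months (≈180 days) ✓; grade IC2 < IC5 ✗ → not eligible.
Vision Plan — service 430 days ≥ 120 days ✓; grade IC2 ≥ IC2 ✓; rating 3 ≥ 3 ✓ → eligible.
Flexible Spending Account — status full-time ✓ (not excluded); dept Marketing ✗ → not eligible.
Floating Holidays — service 430 days ≥ 1 month (≈30 days) ✓; dept Marketing ✗ → not eligible.
Unlimited PTO Program — service 430 days < 18 months (≈540 days) ✗ → not eligible.
Volunteer Time Off — status full-time ✓; service 430 days ≥ 30 days ✓; 38 hrs/wk ≥ 24 ✓ → eligible.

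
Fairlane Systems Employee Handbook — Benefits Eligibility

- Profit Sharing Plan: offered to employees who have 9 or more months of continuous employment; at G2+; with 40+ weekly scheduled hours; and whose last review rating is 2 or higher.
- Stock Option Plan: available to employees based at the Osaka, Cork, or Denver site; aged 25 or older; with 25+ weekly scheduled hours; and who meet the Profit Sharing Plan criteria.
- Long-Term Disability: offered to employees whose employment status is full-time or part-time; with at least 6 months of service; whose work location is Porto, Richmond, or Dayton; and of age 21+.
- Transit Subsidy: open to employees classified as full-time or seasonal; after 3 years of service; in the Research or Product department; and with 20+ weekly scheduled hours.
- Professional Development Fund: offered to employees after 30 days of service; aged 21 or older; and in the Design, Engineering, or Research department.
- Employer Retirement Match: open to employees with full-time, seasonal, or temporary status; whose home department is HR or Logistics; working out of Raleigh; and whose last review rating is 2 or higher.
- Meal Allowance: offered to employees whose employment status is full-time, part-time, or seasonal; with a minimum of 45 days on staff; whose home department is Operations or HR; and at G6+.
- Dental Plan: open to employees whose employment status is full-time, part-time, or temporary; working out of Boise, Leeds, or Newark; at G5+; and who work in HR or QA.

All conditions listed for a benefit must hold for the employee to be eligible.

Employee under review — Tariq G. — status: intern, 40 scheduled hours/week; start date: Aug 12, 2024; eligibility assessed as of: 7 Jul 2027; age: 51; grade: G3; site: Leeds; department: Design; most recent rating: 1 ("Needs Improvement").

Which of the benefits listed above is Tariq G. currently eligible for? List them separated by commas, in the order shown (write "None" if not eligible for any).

Service from Aug 12, 2024 to 7 Jul 2027: 1059 days.
Profit Sharing Plan — service 1059 days ≥ 9 months (≈270 days) ✓; grade G3 ≥ G2 ✓; 40 hrs/wk ≥ 40 ✓; rating 1 < 2 ✗ → not eligible.
Stock Option Plan — site Leeds ✗ (not Osaka, Cork, or Denver) → not eligible.
Long-Term Disability — status intern ✗ (requires full-time or part-time) → not eligible.
Transit Subsidy — status intern ✗ (requires full-time or seasonal) → not eligible.
Professional Development Fund — service 1059 days ≥ 30 days ✓; age 51 ≥ 21 ✓; dept Design ✓ → eligible.
Employer Retirement Match — status intern ✗ (requires full-time, seasonal, or temporary) → not eligible.
Meal Allowance — status intern ✗ (requires full-time, part-time, or seasonal) → not eligible.
Dental Plan — status intern ✗ (requires full-time, part-time, or temporary) → not eligible.

Professional Development Fund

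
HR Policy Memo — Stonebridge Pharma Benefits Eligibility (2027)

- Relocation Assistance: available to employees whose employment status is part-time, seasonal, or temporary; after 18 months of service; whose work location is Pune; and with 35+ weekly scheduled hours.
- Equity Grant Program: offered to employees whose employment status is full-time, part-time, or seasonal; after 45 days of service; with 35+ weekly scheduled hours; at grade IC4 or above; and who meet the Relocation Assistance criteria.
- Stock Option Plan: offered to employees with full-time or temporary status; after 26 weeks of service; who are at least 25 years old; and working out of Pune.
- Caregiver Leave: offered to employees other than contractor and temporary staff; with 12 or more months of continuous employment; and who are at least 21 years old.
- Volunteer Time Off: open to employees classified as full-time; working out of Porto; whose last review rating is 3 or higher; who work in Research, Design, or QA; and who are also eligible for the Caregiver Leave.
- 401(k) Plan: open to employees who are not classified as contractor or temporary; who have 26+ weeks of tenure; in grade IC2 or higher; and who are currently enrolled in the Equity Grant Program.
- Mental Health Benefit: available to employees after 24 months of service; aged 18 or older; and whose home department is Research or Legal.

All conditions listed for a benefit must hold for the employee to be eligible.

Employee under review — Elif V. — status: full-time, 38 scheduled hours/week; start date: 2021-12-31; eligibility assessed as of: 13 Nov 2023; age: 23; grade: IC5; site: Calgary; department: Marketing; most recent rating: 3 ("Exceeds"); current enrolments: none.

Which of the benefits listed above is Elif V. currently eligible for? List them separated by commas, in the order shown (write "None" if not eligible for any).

Service from 2021-12-31 to 13 Nov 2023: 682 days.
Relocation Assistance — status full-time ✗ (requires part-time, seasonal, or temporary) → not eligible.
Equity Grant Program — status full-time ✓; service 682 days ≥ 45 days ✓; 38 hrs/wk ≥ 35 ✓; grade IC5 ≥ IC4 ✓; not eligible for Relocation Assistance ✗ → not eligible.
Stock Option Plan — status full-time ✓; service 682 days ≥ 26 weeks (≈182 days) ✓; age 23 < 25 ✗ → not eligible.
Caregiver Leave — status full-time ✓ (not excluded); service 682 days ≥ 12 months (≈360 days) ✓; age 23 ≥ 21 ✓ → eligible.
Volunteer Time Off — status full-time ✓; site Calgary ✗ (not Porto) → not eligible.
401(k) Plan — status full-time ✓ (not excluded); service 682 days ≥ 26 weeks (≈182 days) ✓; grade IC5 ≥ IC2 ✓; not enrolled in Equity Grant Program ✗ → not eligible.
Mental Health Benefit — service 682 days < 24 months (≈720 days) ✗ → not eligible.

Caregiver Leave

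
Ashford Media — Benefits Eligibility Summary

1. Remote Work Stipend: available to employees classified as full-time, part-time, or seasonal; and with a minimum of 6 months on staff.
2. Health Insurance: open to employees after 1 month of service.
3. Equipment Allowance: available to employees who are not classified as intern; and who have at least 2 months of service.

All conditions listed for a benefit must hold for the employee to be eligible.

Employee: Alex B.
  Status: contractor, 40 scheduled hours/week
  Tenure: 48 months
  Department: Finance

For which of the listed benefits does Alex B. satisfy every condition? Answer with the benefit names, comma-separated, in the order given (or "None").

Health Insurance, Equipment Allowance

Remote Work Stipend — status contractor ✗ (requires full-time, part-time, or seasonal) → not eligible.
Health Insurance — service 48 months ≥ 1 month ✓ → eligible.
Equipment Allowance — status contractor ✓ (not excluded); service 48 months ≥ 2 months ✓ → eligible.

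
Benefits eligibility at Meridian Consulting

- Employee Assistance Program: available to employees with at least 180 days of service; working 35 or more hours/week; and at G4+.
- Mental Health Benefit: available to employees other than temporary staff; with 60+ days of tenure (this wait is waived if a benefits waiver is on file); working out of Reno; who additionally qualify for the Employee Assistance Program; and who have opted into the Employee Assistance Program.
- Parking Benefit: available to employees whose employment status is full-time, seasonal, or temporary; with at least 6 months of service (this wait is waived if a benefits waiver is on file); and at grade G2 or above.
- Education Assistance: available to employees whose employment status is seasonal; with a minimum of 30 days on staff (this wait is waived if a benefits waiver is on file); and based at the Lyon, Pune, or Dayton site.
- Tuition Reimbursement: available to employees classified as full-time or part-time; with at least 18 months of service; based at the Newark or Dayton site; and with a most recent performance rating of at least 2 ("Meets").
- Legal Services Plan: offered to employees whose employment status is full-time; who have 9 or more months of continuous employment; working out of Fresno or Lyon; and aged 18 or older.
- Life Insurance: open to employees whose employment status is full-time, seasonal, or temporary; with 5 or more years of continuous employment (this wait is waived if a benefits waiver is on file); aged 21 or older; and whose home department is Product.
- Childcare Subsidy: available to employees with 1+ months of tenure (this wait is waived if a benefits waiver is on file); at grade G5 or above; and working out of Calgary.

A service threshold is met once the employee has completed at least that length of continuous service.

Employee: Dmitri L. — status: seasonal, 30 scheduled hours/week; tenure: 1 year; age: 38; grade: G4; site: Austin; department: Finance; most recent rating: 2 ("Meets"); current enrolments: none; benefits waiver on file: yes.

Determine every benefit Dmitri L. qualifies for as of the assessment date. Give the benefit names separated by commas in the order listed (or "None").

Employee Assistance Program — service 1 year ≥ 180 days ✓; 30 hrs/wk < 35 ✗ → not eligible.
Mental Health Benefit — status seasonal ✓ (not excluded); benefits waiver on file ✓; site Austin ✗ (not Reno) → not eligible.
Parking Benefit — status seasonal ✓; benefits waiver on file ✓; grade G4 ≥ G2 ✓ → eligible.
Education Assistance — status seasonal ✓; benefits waiver on file ✓; site Austin ✗ (not Lyon, Pune, or Dayton) → not eligible.
Tuition Reimbursement — status seasonal ✗ (requires full-time or part-time) → not eligible.
Legal Services Plan — status seasonal ✗ (requires full-time) → not eligible.
Life Insurance — status seasonal ✓; benefits waiver on file ✓; age 38 ≥ 21 ✓; dept Finance ✗ → not eligible.
Childcare Subsidy — benefits waiver on file ✓; grade G4 < G5 ✗ → not eligible.

Parking Benefit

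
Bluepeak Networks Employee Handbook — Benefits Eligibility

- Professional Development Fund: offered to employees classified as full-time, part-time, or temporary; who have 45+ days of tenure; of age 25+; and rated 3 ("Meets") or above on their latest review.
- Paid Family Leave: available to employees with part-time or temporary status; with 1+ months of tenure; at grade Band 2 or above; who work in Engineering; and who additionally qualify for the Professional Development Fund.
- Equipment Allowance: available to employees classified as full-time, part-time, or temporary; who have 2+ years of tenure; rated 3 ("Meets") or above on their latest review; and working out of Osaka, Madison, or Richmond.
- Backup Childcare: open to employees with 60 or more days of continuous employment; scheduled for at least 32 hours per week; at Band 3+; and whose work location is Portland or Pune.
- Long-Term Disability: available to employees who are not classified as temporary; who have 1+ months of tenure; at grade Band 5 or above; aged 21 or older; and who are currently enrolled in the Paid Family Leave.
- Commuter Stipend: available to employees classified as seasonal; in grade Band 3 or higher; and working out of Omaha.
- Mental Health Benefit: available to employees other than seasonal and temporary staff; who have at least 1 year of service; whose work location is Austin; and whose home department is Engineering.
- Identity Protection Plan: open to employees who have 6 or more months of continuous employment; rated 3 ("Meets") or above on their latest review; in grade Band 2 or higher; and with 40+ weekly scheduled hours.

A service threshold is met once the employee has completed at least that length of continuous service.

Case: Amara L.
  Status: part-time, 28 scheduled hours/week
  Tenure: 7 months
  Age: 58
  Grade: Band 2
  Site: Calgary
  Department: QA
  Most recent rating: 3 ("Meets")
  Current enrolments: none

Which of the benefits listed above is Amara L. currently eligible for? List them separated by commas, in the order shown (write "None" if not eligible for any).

Professional Development Fund

Professional Development Fund — status part-time ✓; service 7 months ≥ 45 days ✓; age 58 ≥ 25 ✓; rating 3 ≥ 3 ✓ → eligible.
Paid Family Leave — status part-time ✓; service 7 months ≥ 1 month ✓; grade Band 2 ≥ Band 2 ✓; dept QA ✗ → not eligible.
Equipment Allowance — status part-time ✓; service 7 months < 2 years (≈730 days) ✗ → not eligible.
Backup Childcare — service 7 months ≥ 60 days ✓; 28 hrs/wk < 32 ✗ → not eligible.
Long-Term Disability — status part-time ✓ (not excluded); service 7 months ≥ 1 month ✓; grade Band 2 < Band 5 ✗ → not eligible.
Commuter Stipend — status part-time ✗ (requires seasonal) → not eligible.
Mental Health Benefit — status part-time ✓ (not excluded); service 7 months < 1 year (≈365 days) ✗ → not eligible.
Identity Protection Plan — service 7 months ≥ 6 months ✓; rating 3 ≥ 3 ✓; grade Band 2 ≥ Band 2 ✓; 28 hrs/wk < 40 ✗ → not eligible.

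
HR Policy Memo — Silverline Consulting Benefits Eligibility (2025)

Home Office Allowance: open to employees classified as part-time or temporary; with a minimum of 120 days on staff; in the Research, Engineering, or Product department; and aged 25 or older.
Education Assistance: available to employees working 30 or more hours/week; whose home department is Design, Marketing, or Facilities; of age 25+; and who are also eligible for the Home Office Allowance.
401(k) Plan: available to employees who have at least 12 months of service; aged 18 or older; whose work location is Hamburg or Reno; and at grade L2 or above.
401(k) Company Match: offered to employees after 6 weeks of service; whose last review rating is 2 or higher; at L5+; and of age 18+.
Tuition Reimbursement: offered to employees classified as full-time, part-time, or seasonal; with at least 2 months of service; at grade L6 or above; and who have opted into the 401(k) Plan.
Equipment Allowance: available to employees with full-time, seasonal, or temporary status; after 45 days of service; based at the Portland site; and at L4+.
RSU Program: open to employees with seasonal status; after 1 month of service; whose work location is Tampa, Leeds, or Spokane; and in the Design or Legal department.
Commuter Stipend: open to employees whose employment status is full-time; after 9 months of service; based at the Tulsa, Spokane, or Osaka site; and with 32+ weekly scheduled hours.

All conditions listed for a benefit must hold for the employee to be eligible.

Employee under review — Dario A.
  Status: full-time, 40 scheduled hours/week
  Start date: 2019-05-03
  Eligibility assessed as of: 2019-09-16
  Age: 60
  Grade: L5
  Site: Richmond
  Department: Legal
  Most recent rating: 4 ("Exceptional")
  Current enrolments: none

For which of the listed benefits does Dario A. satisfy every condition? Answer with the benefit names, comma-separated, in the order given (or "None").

Service from 2019-05-03 to 2019-09-16: 136 days.
Home Office Allowance — status full-time ✗ (requires part-time or temporary) → not eligible.
Education Assistance — 40 hrs/wk ≥ 30 ✓; dept Legal ✗ → not eligible.
401(k) Plan — service 136 days < 12 months (≈360 days) ✗ → not eligible.
401(k) Company Match — service 136 days ≥ 6 weeks (≈42 days) ✓; rating 4 ≥ 2 ✓; grade L5 ≥ L5 ✓; age 60 ≥ 18 ✓ → eligible.
Tuition Reimbursement — status full-time ✓; service 136 days ≥ 2 months (≈60 days) ✓; grade L5 < L6 ✗ → not eligible.
Equipment Allowance — status full-time ✓; service 136 days ≥ 45 days ✓; site Richmond ✗ (not Portland) → not eligible.
RSU Program — status full-time ✗ (requires seasonal) → not eligible.
Commuter Stipend — status full-time ✓; service 136 days < 9 months (≈270 days) ✗ → not eligible.

401(k) Company Match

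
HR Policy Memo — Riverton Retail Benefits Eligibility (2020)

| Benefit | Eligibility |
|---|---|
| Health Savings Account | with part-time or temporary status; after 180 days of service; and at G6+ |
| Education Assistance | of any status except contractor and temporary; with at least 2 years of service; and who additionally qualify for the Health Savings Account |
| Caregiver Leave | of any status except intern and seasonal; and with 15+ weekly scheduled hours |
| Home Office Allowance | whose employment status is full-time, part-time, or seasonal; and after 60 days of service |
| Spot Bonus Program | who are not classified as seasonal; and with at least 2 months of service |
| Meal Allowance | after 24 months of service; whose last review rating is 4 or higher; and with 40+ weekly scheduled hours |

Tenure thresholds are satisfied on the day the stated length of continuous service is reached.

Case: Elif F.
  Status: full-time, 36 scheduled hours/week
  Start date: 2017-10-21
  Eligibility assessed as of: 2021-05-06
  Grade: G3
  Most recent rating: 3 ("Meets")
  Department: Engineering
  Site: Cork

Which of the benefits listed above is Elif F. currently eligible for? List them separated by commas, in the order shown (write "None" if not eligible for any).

Caregiver Leave, Home Office Allowance, Spot Bonus Program

Service from 2017-10-21 to 2021-05-06: 1293 days.
Health Savings Account — status full-time ✗ (requires part-time or temporary) → not eligible.
Education Assistance — status full-time ✓ (not excluded); service 1293 days ≥ 2 years (≈730 days) ✓; not eligible for Health Savings Account ✗ → not eligible.
Caregiver Leave — status full-time ✓ (not excluded); 36 hrs/wk ≥ 15 ✓ → eligible.
Home Office Allowance — status full-time ✓; service 1293 days ≥ 60 days ✓ → eligible.
Spot Bonus Program — status full-time ✓ (not excluded); service 1293 days ≥ 2 months (≈60 days) ✓ → eligible.
Meal Allowance — service 1293 days ≥ 24 months (≈720 days) ✓; rating 3 < 4 ✗ → not eligible.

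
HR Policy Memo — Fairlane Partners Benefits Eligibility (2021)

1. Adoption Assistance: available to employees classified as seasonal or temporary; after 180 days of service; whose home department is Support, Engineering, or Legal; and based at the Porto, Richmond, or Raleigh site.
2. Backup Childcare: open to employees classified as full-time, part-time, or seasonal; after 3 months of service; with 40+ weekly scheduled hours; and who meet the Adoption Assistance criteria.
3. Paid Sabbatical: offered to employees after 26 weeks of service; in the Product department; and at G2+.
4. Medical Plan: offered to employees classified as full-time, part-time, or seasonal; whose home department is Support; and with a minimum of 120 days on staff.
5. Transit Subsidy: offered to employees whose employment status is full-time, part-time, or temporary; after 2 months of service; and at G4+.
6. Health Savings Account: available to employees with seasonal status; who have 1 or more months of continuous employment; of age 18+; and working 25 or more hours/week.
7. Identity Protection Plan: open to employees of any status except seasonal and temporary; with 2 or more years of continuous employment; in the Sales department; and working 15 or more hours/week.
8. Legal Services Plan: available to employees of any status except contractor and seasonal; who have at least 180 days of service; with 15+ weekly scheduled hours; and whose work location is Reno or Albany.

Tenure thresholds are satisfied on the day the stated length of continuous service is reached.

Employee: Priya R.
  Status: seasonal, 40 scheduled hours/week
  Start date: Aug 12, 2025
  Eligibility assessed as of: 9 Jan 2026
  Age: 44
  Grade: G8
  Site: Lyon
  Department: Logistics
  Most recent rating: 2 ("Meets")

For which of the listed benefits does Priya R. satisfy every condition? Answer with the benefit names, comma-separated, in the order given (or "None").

Health Savings Account

Service from Aug 12, 2025 to 9 Jan 2026: 150 days.
Adoption Assistance — status seasonal ✓; service 150 days < 180 days ✗ → not eligible.
Backup Childcare — status seasonal ✓; service 150 days ≥ 3 months (≈90 days) ✓; 40 hrs/wk ≥ 40 ✓; not eligible for Adoption Assistance ✗ → not eligible.
Paid Sabbatical — service 150 days < 26 weeks (≈182 days) ✗ → not eligible.
Medical Plan — status seasonal ✓; dept Logistics ✗ → not eligible.
Transit Subsidy — status seasonal ✗ (requires full-time, part-time, or temporary) → not eligible.
Health Savings Account — status seasonal ✓; service 150 days ≥ 1 month (≈30 days) ✓; age 44 ≥ 18 ✓; 40 hrs/wk ≥ 25 ✓ → eligible.
Identity Protection Plan — status seasonal ✗ (excluded) → not eligible.
Legal Services Plan — status seasonal ✗ (excluded) → not eligible.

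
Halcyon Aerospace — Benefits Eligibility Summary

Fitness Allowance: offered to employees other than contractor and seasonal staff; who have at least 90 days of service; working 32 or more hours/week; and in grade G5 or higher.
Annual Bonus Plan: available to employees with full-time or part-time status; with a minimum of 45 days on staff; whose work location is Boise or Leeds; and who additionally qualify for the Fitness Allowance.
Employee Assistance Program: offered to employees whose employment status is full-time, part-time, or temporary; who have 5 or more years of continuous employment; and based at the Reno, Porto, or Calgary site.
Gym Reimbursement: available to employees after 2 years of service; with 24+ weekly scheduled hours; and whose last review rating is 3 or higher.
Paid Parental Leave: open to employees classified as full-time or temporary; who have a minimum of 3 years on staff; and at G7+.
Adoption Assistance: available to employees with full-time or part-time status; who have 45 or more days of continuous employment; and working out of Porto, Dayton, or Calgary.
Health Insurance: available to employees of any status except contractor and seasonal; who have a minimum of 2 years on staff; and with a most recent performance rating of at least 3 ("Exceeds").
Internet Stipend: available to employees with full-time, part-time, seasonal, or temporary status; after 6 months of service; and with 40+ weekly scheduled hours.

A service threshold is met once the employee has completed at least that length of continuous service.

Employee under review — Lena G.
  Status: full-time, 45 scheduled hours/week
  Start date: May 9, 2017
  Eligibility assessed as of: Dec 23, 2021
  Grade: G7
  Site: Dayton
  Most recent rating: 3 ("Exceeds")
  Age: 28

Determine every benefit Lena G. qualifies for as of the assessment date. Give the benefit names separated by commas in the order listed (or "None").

Service from May 9, 2017 to Dec 23, 2021: 1689 days.
Fitness Allowance — status full-time ✓ (not excluded); service 1689 days ≥ 90 days ✓; 45 hrs/wk ≥ 32 ✓; grade G7 ≥ G5 ✓ → eligible.
Annual Bonus Plan — status full-time ✓; service 1689 days ≥ 45 days ✓; site Dayton ✗ (not Boise or Leeds) → not eligible.
Employee Assistance Program — status full-time ✓; service 1689 days < 5 years (≈1825 days) ✗ → not eligible.
Gym Reimbursement — service 1689 days ≥ 2 years (≈730 days) ✓; 45 hrs/wk ≥ 24 ✓; rating 3 ≥ 3 ✓ → eligible.
Paid Parental Leave — status full-time ✓; service 1689 days ≥ 3 years (≈1095 days) ✓; grade G7 ≥ G7 ✓ → eligible.
Adoption Assistance — status full-time ✓; service 1689 days ≥ 45 days ✓; site Dayton ✓ → eligible.
Health Insurance — status full-time ✓ (not excluded); service 1689 days ≥ 2 years (≈730 days) ✓; rating 3 ≥ 3 ✓ → eligible.
Internet Stipend — status full-time ✓; service 1689 days ≥ 6 months (≈180 days) ✓; 45 hrs/wk ≥ 40 ✓ → eligible.

Fitness Allowance, Gym Reimbursement, Paid Parental Leave, Adoption Assistance, Health Insurance, Internet Stipend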